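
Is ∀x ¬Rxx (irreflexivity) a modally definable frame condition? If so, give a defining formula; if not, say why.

Any modally definable frame class is closed under surjective bounded morphisms.
The 4-cycle (worlds a,b,c,d with a→b→c→d→a) is irreflexive, and the map sending every world to a single reflexive point • is a surjective bounded morphism (forth: every edge maps to (•,•); back: every world has a successor). So any modal formula valid on the 4-cycle is also valid on the reflexive point, which is not irreflexive.
So no modal formula (or set of formulas) defines exactly the irreflexive frames.

Not definable by any modal formula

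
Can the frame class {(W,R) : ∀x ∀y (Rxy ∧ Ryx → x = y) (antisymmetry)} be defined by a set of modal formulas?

Any modally definable frame class is closed under surjective bounded morphisms.
The 6-cycle (worlds 0,1,2,3,4,5 with 0→1→2→3→4→5→0) is antisymmetric. Sending even-indexed worlds to • and odd-indexed worlds to ∘ is a surjective bounded morphism onto the two-world frame with •↔∘, which is not antisymmetric.
So the class is not modally definable.

No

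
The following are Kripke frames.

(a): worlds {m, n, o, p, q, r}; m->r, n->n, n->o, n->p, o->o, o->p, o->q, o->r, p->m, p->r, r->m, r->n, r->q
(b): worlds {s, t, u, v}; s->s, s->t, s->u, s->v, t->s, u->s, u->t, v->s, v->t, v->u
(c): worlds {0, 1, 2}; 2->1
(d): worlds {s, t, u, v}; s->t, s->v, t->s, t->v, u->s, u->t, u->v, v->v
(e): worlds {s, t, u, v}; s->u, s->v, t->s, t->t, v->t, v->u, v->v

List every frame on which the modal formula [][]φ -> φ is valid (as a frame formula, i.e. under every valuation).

(b)

This is the axiom for a generalized confluence (Geach) condition; its first-order frame correspondent is forall x exists w (x R^2 w & x = w).
(a): fails — at p but no w with pR²w and p=w.
(b): ✓.
(c): fails — at 0 but no w with 0R²w and 0=w.
(d): fails — at u but no w with uR²w and u=w.
(e): fails — at s but no w with sR²w and s=w.
Valid on: (b).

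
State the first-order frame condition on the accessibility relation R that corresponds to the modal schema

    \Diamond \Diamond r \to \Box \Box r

\forall x \forall y \forall z ((x R^2 y \wedge x R^2 z) \to \exists w (y = w \wedge z = w))

This is a Sahlqvist (Geach-type) schema ◇^2□^0r → □^2◇^0r.
Minimal-valuation argument: fix x; take any y with xR^2y and any z with xR^2z. Set V(r) to the set of worlds R-reachable from y in exactly 0 steps. Then □^0r holds at y, so the antecedent holds at x; validity forces ◇^0r at z, giving a w with zR^0w and yR^0w.
First-order correspondent: \forall x \forall y \forall z ((x R^2 y \wedge x R^2 z) \to \exists w (y = w \wedge z = w)).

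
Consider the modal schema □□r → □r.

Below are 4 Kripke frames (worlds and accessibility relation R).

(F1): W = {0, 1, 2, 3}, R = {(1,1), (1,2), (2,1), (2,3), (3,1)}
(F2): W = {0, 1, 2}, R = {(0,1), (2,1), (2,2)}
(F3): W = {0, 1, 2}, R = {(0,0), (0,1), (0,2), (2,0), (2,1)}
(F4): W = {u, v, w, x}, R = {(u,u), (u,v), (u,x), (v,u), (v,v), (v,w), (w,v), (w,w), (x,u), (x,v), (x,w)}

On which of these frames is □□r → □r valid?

Frame correspondent (Sahlqvist): ∀x ∀y (Rxy → ∃z (Rxz ∧ Rzy)) — i.e. density.
(F1): fails — R23 but no z with R2z and Rz3.
(F2): fails — R01 but no z with R0z and Rz1.
(F3): satisfies the condition.
(F4): satisfies the condition.
Valid on: (F3), (F4).

(F3), (F4)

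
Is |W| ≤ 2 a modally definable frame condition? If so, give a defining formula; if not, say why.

If a class were modally definable it would be closed under disjoint unions (Goldblatt–Thomason).
Any modal formula valid on each of 3 disjoint one-world frames is valid on their disjoint union (validity is preserved under disjoint unions). Each one-world frame has |W|=1≤2, but the union has |W|=3.
So the class is not modally definable.

Not definable by any modal formula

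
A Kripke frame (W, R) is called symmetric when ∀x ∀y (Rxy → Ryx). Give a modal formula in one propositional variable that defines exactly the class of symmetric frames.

A defining formula is p → □◇p (the B axiom).
Suppose p→□◇p is valid. Take Rxy and set V(p)={x}. Then p at x, so □◇p at x, so ◇p at y, so some z with Ryz has p; z=x, i.e. Ryx.

p → □◇p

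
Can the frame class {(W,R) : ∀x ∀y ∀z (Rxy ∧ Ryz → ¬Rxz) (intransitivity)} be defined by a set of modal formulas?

If a class were modally definable it would be closed under surjective bounded morphisms (Goldblatt–Thomason).
The 5-cycle (worlds 0,1,2,3,4 with 0→1→2→3→4→0) is intransitive. Mapping every world to a single reflexive point • is a surjective bounded morphism; the reflexive point is not intransitive (R••∧R•• but R••).
So no modal formula (or set of formulas) defines exactly the intransitive frames.

Not definable by any modal formula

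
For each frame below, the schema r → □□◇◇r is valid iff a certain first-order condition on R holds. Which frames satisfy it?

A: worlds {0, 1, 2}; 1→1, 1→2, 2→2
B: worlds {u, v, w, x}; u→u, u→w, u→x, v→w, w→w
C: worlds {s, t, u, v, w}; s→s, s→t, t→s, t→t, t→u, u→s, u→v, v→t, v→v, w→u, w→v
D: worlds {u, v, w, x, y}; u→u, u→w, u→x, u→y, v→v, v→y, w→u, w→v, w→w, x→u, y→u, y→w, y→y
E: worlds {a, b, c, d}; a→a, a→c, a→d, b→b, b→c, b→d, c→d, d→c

The schema corresponds to a generalized confluence (Geach) condition: ∀x ∀z (xR²z → ∃w (x = w ∧ zR²w)).
A: fails — 1R²2 but no w with 1=w and 2R²w.
B: fails — uR²w but no t with u=t and wR²t.
C: fails — vR²s but no w* with v=w* and sR²w*.
D: ✓.
E: fails — aR²c but no w with a=w and cR²w.
Valid on: D.

D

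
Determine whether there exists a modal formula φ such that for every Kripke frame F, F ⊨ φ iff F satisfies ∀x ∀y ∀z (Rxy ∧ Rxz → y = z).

Yes — defined by ◇r → □r

The condition is partial functionality. A defining modal formula is ◇r → □r.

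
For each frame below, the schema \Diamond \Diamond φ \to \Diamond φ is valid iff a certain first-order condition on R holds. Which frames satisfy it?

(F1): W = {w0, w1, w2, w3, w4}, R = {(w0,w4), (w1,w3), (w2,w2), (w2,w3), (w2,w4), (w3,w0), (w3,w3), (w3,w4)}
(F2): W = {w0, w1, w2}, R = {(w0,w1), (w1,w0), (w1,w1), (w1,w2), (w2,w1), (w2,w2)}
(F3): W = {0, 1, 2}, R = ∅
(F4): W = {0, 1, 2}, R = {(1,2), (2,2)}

(F3), (F4)

Frame correspondent (Sahlqvist): \forall x \forall y \forall z (Rxy \wedge Ryz \to Rxz) — i.e. transitivity.
(F1): fails — Rw1w3 and Rw3w0 but not Rw1w0.
(F2): fails — Rw0w1 and Rw1w2 but not Rw0w2.
(F3): satisfies the condition.
(F4): satisfies the condition.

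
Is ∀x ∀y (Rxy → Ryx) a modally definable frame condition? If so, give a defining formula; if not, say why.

This is a Sahlqvist condition; the B axiom r → □◇r defines it.
Suppose r→□◇r is valid. Take Rxy and set V(r)={x}. Then r at x, so □◇r at x, so ◇r at y, so some z with Ryz has r; z=x, i.e. Ryx.

Yes, by r → □◇r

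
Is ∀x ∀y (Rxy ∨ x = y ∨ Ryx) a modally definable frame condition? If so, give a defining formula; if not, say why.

If a class were modally definable it would be closed under disjoint unions (Goldblatt–Thomason).
Take 3 disjoint single-world reflexive frames: each is trivially connected, but their disjoint union has 3 worlds with no edge between distinct components, so it is not connected.
Hence connectedness of R is not modally definable.

Not definable by any modal formula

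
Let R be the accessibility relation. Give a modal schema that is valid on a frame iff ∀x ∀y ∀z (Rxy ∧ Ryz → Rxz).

□p → □□p

The condition is transitivity. The 4 schema □p → □□p defines it.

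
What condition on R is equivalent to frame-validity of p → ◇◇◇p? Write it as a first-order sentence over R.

∀x ∃w (x = w ∧ xR³w)

This is a Sahlqvist (Geach-type) schema ◇^0□^0p → □^0◇^3p.
First-order correspondent: ∀x ∃w (x = w ∧ xR³w).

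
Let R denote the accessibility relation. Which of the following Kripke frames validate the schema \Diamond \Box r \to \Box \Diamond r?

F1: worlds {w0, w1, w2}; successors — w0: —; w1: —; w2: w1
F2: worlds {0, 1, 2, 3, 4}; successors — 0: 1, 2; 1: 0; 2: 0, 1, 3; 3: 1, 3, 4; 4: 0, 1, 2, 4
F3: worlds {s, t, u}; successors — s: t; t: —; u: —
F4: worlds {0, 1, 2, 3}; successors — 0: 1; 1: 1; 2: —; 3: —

The schema corresponds to convergence: \forall x \forall y \forall z (Rxy \wedge Rxz \to \exists w (Ryw \wedge Rzw)).
F1: fails — Rw2w1 and Rw2w1 but w1 and w1 have no common successor.
F2: fails — R23 and R21 but 3 and 1 have no common successor.
F3: fails — Rst and Rst but t and t have no common successor.
F4: holds.

F4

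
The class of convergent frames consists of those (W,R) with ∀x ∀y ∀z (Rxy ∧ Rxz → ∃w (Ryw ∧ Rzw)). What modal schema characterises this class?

◇□s → □◇s

This is convergence; the standard corresponding axiom is .2: ◇□s → □◇s.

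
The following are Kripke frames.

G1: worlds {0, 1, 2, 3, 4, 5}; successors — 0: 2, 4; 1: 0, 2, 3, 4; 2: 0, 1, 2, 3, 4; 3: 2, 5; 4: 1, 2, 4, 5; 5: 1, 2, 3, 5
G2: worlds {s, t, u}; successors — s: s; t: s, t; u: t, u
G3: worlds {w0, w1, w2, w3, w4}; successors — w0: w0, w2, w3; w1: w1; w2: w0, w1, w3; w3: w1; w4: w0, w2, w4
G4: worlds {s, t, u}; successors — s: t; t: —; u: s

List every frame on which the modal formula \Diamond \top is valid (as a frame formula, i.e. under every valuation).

G1, G2, G3

This is the axiom for seriality; its first-order frame correspondent is \forall x \exists y Rxy.
G1: satisfies the condition.
G2: satisfies the condition.
G3: satisfies the condition.
G4: fails — world t has no successor.
Valid on: G1, G2, G3.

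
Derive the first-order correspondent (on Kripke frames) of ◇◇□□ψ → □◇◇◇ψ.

∀x ∀y ∀z ((xR²y ∧ xRz) → ∃w (yR²w ∧ zR³w))

This is a Sahlqvist (Geach-type) schema ◇^2□^2ψ → □^1◇^3ψ.
First-order correspondent: ∀x ∀y ∀z ((xR²y ∧ xRz) → ∃w (yR²w ∧ zR³w)).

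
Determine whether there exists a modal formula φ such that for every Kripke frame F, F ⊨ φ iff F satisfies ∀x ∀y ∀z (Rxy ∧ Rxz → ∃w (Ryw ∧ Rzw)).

This is a Sahlqvist condition; the .2 axiom ◇□q → □◇q defines it.
Suppose ◇□q→□◇q is valid. Take Rxy, Rxz and set V(q)={w : Ryw}. Then □q at y so ◇□q at x, so □◇q at x, so ◇q at z, giving w with Rzw and Ryw.

Yes, by ◇□q → □◇q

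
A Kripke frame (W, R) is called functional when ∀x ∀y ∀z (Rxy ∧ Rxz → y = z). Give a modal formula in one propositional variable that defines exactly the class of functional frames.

◇r → □r

The condition is partial functionality. The CD schema ◇r → □r defines it.
Suppose ◇r→□r is valid. Take Rxy, Rxz and set V(r)={y}. Then ◇r at x, so □r at x, so r at z, i.e. z=y.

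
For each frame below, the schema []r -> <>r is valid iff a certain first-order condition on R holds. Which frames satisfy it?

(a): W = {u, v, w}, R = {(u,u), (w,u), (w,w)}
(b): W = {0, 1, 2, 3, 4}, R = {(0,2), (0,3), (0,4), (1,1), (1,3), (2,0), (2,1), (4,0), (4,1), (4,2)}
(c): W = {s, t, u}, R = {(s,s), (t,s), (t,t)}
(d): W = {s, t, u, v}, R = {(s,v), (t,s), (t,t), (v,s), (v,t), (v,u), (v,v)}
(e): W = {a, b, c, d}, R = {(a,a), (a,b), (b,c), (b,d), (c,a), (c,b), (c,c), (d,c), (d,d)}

This is the axiom for seriality; its first-order frame correspondent is forall x exists y Rxy.
(a): fails — world v has no successor.
(b): fails — world 3 has no successor.
(c): fails — world u has no successor.
(d): fails — world u has no successor.
(e): satisfies the condition.
Valid on: (e).

(e)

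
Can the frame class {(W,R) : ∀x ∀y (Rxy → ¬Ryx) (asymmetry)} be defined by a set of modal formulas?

If a class were modally definable it would be closed under surjective bounded morphisms (Goldblatt–Thomason).
The 5-cycle (worlds 0,1,2,3,4 with 0→1→2→3→4→0) is asymmetric. Mapping every world to a single reflexive point • is a surjective bounded morphism, and the reflexive point is not asymmetric (R•• but asymmetry requires ¬R••).
Hence asymmetry is not modally definable.

No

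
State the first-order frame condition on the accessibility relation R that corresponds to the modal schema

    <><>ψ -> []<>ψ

forall x forall y forall z ((x R^2 y & xRz) -> exists w (y = w & zRw))

This is a Sahlqvist (Geach-type) schema ◇^2□^0ψ → □^1◇^1ψ.
Minimal-valuation argument: fix x; take any y with xR^2y and any z with xR^1z. Set V(ψ) to the set of worlds R-reachable from y in exactly 0 steps. Then □^0ψ holds at y, so the antecedent holds at x; validity forces ◇^1ψ at z, giving a w with zR^1w and yR^0w.
First-order correspondent: forall x forall y forall z ((x R^2 y & xRz) -> exists w (y = w & zRw)).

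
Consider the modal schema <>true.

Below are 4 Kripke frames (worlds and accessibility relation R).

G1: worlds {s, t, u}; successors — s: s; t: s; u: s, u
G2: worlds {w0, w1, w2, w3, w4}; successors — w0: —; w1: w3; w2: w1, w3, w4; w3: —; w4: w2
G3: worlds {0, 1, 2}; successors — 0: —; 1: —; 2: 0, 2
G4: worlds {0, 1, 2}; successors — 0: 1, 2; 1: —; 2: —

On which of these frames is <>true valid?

G1

This is the axiom for seriality; its first-order frame correspondent is forall x exists y Rxy.
G1: condition met.
G2: fails — world w0 has no successor.
G3: fails — world 0 has no successor.
G4: fails — world 1 has no successor.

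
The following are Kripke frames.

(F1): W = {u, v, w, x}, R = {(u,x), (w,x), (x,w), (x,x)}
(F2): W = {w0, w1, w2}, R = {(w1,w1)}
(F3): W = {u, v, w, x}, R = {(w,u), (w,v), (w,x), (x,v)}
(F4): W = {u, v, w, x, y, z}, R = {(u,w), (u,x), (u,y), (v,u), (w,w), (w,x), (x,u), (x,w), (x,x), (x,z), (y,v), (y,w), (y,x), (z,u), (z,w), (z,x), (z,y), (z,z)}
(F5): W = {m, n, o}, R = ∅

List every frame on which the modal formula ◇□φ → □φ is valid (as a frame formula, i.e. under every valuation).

This is the axiom for the Euclidean property; its first-order frame correspondent is ∀x ∀y ∀z (Rxy ∧ Rxz → Ryz).
(F1): fails — Rxw and Rxw but not Rww.
(F2): condition met.
(F3): fails — Rwu and Rwu but not Ruu.
(F4): fails — Ruw and Ruy but not Rwy.
(F5): condition met.

(F2), (F5)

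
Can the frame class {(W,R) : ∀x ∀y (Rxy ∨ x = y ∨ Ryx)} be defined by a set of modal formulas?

Modal frame validity is preserved under disjoint unions.
Take 3 disjoint single-world reflexive frames: each is trivially connected, but their disjoint union has 3 worlds with no edge between distinct components, so it is not connected.
So no modal formula (or set of formulas) defines exactly the connected frames.

Not definable by any modal formula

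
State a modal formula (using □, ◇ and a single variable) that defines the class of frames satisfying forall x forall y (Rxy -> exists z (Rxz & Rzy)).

A defining formula is □□q → □q (the C4 axiom).

□□q → □q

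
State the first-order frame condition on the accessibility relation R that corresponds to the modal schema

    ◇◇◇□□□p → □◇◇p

∀x ∀y ∀z ((xR³y ∧ xRz) → ∃w (yR³w ∧ zR²w))

This is a Sahlqvist (Geach-type) schema ◇^3□^3p → □^1◇^2p.
Minimal-valuation argument: fix x; take any y with xR^3y and any z with xR^1z. Set V(p) to the set of worlds R-reachable from y in exactly 3 steps. Then □^3p holds at y, so the antecedent holds at x; validity forces ◇^2p at z, giving a w with zR^2w and yR^3w.
First-order correspondent: ∀x ∀y ∀z ((xR³y ∧ xRz) → ∃w (yR³w ∧ zR²w)).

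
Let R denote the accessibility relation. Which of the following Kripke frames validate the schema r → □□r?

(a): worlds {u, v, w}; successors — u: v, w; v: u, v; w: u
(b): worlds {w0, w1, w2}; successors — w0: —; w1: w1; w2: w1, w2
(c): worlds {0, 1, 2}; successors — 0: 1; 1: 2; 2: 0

The schema corresponds to a generalized confluence (Geach) condition: ∀x ∀z (xR²z → ∃w (x = w ∧ z = w)).
(a): fails — uR²v but u ≠ v.
(b): fails — w2R²w1 but w2 ≠ w1.
(c): fails — 0R²2 but 0 ≠ 2.

none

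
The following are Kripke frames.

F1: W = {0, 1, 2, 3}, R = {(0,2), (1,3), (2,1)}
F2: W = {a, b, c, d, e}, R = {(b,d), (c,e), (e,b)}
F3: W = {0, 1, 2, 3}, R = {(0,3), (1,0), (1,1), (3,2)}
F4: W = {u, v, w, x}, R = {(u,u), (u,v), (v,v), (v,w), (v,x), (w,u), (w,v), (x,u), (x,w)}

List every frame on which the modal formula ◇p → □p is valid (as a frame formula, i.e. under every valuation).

F1, F2

The schema corresponds to partial functionality: ∀x ∀y ∀z (Rxy ∧ Rxz → y = z).
F1: holds.
F2: holds.
F3: fails — 1 sees both 0 and 1.
F4: fails — u sees both u and v.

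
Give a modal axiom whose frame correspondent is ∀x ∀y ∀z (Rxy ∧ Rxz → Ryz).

◇s → □◇s

The condition is the Euclidean property. The 5 schema ◇s → □◇s defines it.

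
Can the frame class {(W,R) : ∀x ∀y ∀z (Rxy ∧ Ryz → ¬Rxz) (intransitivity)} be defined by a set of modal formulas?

No — not modally definable

Any modally definable frame class is closed under surjective bounded morphisms.
The 7-cycle (worlds 0,1,2,3,4,5,6 with 0→1→2→3→4→5→6→0) is intransitive. Mapping every world to a single reflexive point • is a surjective bounded morphism; the reflexive point is not intransitive (R••∧R•• but R••).
So the class is not modally definable.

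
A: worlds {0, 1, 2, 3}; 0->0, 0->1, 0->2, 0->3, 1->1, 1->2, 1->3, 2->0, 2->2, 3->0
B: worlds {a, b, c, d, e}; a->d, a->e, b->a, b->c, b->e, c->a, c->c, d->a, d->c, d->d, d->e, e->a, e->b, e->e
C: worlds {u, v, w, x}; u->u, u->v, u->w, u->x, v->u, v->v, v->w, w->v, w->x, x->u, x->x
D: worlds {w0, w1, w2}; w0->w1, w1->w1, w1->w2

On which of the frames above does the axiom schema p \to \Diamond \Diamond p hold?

This is the axiom for a generalized confluence (Geach) condition; its first-order frame correspondent is \forall x \exists w (x = w \wedge x R^2 w).
A: holds.
B: holds.
C: holds.
D: fails — at w0 but no w with w0=w and w0R²w.
Valid on: A, B, C.

A, B, C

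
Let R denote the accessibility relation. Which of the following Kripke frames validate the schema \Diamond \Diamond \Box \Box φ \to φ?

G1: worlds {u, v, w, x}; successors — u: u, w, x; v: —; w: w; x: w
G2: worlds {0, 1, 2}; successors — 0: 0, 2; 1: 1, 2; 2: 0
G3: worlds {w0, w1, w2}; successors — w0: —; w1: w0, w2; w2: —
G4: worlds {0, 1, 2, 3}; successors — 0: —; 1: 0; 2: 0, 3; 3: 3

The schema corresponds to a generalized confluence (Geach) condition: \forall x \forall y (x R^2 y \to \exists w (y R^2 w \wedge x = w)).
G1: fails — uR²w but no t with wR²t and u=t.
G2: fails — 1R²0 but no w with 0R²w and 1=w.
G3: condition met.
G4: fails — 2R²3 but no w with 3R²w and 2=w.
Valid on: G3.

G3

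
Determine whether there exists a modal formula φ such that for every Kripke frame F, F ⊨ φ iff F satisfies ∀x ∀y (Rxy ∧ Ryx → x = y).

Modal frame validity is preserved under surjective bounded morphisms.
The 8-cycle (worlds a,b,c,d,e,f,g,h with a→b→c→d→e→f→g→h→a) is antisymmetric. Sending even-indexed worlds to s and odd-indexed worlds to t is a surjective bounded morphism onto the two-world frame with s↔t, which is not antisymmetric.
So no modal formula (or set of formulas) defines exactly the antisymmetric frames.

No — not modally definable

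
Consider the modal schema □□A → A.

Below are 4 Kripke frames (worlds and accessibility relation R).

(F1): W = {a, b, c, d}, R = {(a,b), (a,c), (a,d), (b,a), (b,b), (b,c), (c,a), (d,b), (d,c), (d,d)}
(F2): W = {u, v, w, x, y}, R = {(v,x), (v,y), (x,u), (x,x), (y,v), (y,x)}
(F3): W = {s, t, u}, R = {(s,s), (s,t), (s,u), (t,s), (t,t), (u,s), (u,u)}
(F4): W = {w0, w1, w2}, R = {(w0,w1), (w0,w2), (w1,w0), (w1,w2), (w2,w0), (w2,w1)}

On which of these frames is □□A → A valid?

Frame correspondent (Sahlqvist): ∀x ∃w (xR²w ∧ x = w) — i.e. a generalized confluence (Geach) condition.
(F1): holds.
(F2): fails — at u but no t with uR²t and u=t.
(F3): holds.
(F4): holds.

(F1), (F3), (F4)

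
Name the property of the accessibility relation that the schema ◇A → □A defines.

This is the CD axiom.
Its frame correspondent is partial functionality — ∀x ∀y ∀z (Rxy ∧ Rxz → y = z).

Partial functionality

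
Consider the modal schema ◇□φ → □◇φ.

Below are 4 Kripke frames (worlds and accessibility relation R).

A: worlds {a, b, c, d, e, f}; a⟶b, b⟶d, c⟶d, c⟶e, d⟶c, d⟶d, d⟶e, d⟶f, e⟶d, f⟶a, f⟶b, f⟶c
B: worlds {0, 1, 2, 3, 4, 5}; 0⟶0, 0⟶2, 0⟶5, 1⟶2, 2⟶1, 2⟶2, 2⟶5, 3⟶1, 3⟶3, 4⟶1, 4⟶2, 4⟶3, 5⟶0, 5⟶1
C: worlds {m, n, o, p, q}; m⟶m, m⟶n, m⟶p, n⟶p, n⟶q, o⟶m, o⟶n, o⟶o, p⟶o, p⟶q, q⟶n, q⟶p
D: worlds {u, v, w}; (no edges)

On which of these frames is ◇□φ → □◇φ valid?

D

This is the axiom for convergence; its first-order frame correspondent is ∀x ∀y ∀z (Rxy ∧ Rxz → ∃w (Ryw ∧ Rzw)).
A: fails — Rdc and Rdf but c and f have no common successor.
B: fails — R25 and R21 but 5 and 1 have no common successor.
C: fails — Rmm and Rmp but m and p have no common successor.
D: holds.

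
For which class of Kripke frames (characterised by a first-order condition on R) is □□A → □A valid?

Suppose □□A→□A is valid. Take Rxy and set V(A)={w : xR²w}. Then □□A at x, so □A at x, so A at y, i.e. ∃z(Rxz∧Rzy).
Conversely, on a frame with density the schema holds at every world under every valuation.
Frame condition: ∀x ∀y (Rxy → ∃z (Rxz ∧ Rzy)).

density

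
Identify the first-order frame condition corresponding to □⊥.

□⊥ is valid iff no world has any successor (otherwise □⊥ fails at any world with one).
Conversely, on a frame with emptiness of R the schema holds at every world under every valuation.
Frame condition: ∀x ∀y ¬Rxy.

emptiness of R: ∀x ∀y ¬Rxy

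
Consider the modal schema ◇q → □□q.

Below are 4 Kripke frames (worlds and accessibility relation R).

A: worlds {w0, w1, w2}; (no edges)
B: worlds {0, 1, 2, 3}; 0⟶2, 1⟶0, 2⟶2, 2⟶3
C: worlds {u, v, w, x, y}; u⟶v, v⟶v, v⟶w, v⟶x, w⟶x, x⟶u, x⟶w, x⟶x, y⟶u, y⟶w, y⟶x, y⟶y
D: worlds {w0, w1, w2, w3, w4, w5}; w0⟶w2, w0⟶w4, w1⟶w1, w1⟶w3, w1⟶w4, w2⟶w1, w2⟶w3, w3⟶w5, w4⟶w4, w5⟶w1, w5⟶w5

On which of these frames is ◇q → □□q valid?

Frame correspondent (Sahlqvist): ∀x ∀y ∀z ((xRy ∧ xR²z) → ∃w (y = w ∧ z = w)) — i.e. a generalized confluence (Geach) condition.
A: satisfies the condition.
B: fails — 0R2, 0R²3 but 2 ≠ 3.
C: fails — uRv, uR²w but v ≠ w.
D: fails — w0Rw2, w0R²w1 but w2 ≠ w1.

A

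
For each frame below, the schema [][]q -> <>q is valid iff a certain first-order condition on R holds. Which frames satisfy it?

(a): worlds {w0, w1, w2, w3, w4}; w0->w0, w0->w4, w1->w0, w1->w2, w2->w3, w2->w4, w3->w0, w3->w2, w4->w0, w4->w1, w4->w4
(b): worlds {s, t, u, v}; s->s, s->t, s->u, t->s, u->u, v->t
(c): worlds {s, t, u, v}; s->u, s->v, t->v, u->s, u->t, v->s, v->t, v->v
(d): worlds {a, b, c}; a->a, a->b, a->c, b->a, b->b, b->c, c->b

The schema corresponds to a generalized confluence (Geach) condition: forall x exists w (x R^2 w & xRw).
(a): satisfies the condition.
(b): fails — at v but no w with vR²w and vRw.
(c): fails — at u but no w with uR²w and uRw.
(d): satisfies the condition.

(a), (d)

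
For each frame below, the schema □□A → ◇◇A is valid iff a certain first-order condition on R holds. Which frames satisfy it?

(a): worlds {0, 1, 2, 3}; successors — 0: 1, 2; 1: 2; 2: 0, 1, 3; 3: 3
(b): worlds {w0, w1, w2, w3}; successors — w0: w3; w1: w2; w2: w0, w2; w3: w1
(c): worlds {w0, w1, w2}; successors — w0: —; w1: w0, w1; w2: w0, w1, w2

(a), (b)

Frame correspondent (Sahlqvist): ∀x ∃w (xR²w ∧ xR²w) — i.e. a generalized confluence (Geach) condition.
(a): condition met.
(b): condition met.
(c): fails — at w0 but no w with w0R²w and w0R²w.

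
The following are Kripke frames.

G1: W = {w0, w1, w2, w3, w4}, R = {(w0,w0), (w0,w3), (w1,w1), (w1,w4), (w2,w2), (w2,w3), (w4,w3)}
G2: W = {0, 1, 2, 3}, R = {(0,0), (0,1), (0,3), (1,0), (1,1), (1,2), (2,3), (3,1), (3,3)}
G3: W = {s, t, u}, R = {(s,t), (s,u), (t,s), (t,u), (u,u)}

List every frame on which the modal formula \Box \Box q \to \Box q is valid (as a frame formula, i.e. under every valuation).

The schema corresponds to density: \forall x \forall y (Rxy \to \exists z (Rxz \wedge Rzy)).
G1: fails — Rw4w3 but no z with Rw4z and Rzw3.
G2: holds.
G3: fails — Rts but no z with Rtz and Rzs.

G2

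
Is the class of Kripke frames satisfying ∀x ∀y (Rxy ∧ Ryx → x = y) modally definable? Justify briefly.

No

Any modally definable frame class is closed under surjective bounded morphisms.
The 6-cycle (worlds s,t,u,v,w,x with s→t→u→v→w→x→s) is antisymmetric. Sending even-indexed worlds to • and odd-indexed worlds to ∘ is a surjective bounded morphism onto the two-world frame with •↔∘, which is not antisymmetric.
So no modal formula (or set of formulas) defines exactly the antisymmetric frames.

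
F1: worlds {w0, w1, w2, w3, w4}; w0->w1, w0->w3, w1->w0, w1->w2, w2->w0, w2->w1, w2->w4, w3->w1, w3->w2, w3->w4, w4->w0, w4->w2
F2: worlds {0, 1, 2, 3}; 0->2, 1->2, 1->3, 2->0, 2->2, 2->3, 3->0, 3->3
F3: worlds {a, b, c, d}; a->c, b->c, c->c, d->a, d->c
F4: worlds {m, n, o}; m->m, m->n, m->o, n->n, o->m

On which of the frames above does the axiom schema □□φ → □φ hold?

This is the axiom for density; its first-order frame correspondent is ∀x ∀y (Rxy → ∃z (Rxz ∧ Rzy)).
F1: fails — Rw1w2 but no z with Rw1z and Rzw2.
F2: condition met.
F3: fails — Rda but no z with Rdz and Rza.
F4: condition met.

F2, F4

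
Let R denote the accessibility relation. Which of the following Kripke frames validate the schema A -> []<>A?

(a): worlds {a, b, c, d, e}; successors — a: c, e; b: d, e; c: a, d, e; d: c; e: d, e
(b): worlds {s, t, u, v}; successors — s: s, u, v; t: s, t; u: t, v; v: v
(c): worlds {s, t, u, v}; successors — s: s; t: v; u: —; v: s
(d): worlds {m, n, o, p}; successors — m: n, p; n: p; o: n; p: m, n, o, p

none

The schema corresponds to symmetry: forall x forall y (Rxy -> Ryx).
(a): fails — Rae but not Rea.
(b): fails — Ruv but not Rvu.
(c): fails — Rvs but not Rsv.
(d): fails — Ron but not Rno.
Valid on no frame.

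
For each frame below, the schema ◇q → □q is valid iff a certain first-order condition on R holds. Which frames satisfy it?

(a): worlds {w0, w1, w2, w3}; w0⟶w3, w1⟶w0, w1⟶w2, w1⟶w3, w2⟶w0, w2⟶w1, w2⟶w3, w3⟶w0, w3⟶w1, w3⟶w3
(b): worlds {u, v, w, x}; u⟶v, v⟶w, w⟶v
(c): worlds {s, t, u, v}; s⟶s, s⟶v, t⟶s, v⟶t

(b)

This is the axiom for partial functionality; its first-order frame correspondent is ∀x ∀y ∀z (Rxy ∧ Rxz → y = z).
(a): fails — w1 sees both w0 and w2.
(b): holds.
(c): fails — s sees both s and v.
Valid on: (b).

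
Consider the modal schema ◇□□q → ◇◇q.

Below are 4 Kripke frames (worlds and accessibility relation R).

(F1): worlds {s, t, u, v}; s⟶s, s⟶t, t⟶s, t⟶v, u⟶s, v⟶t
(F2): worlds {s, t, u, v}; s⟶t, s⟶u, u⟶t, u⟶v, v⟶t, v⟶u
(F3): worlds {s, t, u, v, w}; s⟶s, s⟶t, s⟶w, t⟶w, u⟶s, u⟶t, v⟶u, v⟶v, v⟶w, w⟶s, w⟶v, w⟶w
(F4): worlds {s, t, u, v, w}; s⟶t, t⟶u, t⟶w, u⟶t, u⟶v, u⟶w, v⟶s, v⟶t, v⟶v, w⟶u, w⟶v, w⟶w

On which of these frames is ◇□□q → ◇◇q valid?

(F1), (F3), (F4)

Frame correspondent (Sahlqvist): ∀x ∀y (xRy → ∃w (yR²w ∧ xR²w)) — i.e. a generalized confluence (Geach) condition.
(F1): ✓.
(F2): fails — sRt but no w with tR²w and sR²w.
(F3): ✓.
(F4): ✓.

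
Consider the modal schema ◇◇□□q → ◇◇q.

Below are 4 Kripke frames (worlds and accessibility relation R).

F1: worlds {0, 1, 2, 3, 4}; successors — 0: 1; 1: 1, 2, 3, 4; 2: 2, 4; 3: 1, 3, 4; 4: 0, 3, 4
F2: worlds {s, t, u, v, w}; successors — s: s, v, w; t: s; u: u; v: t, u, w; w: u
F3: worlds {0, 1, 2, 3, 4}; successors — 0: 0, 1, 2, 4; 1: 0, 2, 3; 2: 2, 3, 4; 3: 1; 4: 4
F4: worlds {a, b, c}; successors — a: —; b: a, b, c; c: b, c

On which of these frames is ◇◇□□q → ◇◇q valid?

Frame correspondent (Sahlqvist): ∀x ∀y (xR²y → ∃w (yR²w ∧ xR²w)) — i.e. a generalized confluence (Geach) condition.
F1: satisfies the condition.
F2: fails — tR²w but no w* with wR²w* and tR²w*.
F3: satisfies the condition.
F4: fails — bR²a but no w with aR²w and bR²w.
Valid on: F1, F3.

F1, F3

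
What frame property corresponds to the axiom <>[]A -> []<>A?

Suppose ◇□A→□◇A is valid. Take Rxy, Rxz and set V(A)={w : Ryw}. Then □A at y so ◇□A at x, so □◇A at x, so ◇A at z, giving w with Rzw and Ryw.

convergence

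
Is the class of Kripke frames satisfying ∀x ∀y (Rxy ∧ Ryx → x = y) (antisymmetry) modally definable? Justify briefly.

If a class were modally definable it would be closed under surjective bounded morphisms (Goldblatt–Thomason).
The 4-cycle (worlds s,t,u,v with s→t→u→v→s) is antisymmetric. Sending even-indexed worlds to s and odd-indexed worlds to t is a surjective bounded morphism onto the two-world frame with s↔t, which is not antisymmetric.
Hence antisymmetry is not modally definable.

No — not modally definable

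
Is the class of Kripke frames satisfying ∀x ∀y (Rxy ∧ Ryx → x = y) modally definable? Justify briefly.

Not modally definable

If a class were modally definable it would be closed under surjective bounded morphisms (Goldblatt–Thomason).
The 6-cycle (worlds a,b,c,d,e,f with a→b→c→d→e→f→a) is antisymmetric. Sending even-indexed worlds to s and odd-indexed worlds to t is a surjective bounded morphism onto the two-world frame with s↔t, which is not antisymmetric.
So the class is not modally definable.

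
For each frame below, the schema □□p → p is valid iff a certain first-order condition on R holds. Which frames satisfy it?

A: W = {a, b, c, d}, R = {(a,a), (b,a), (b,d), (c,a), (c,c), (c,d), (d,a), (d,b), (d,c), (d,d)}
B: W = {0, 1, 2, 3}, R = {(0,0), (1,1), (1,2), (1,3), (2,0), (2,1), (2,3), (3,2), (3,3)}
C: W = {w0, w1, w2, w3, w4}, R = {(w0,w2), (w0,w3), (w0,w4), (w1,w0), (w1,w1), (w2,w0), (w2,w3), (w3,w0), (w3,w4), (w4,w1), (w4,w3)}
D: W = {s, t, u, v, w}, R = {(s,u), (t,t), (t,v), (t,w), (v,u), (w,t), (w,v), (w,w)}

The schema corresponds to a generalized confluence (Geach) condition: ∀x ∃w (xR²w ∧ x = w).
A: satisfies the condition.
B: satisfies the condition.
C: satisfies the condition.
D: fails — at s but no w* with sR²w* and s=w*.

A, B, C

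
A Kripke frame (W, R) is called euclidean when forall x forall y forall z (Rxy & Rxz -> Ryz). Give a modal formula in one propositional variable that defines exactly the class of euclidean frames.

This is the Euclidean property; the standard corresponding axiom is 5: ◇s → □◇s.
Suppose ◇s→□◇s is valid. Take Rxy, Rxz and set V(s)={y}. Then ◇s at x, so □◇s at x, so ◇s at z, so some w with Rzw has s; w=y, i.e. Rzy. By symmetry of the argument, Ryz.

◇s → □◇s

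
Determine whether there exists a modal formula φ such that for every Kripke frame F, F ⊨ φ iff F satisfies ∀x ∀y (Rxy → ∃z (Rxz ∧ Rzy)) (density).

Definable; □□p → □p defines it

This is a Sahlqvist condition; the C4 axiom □□p → □p defines it.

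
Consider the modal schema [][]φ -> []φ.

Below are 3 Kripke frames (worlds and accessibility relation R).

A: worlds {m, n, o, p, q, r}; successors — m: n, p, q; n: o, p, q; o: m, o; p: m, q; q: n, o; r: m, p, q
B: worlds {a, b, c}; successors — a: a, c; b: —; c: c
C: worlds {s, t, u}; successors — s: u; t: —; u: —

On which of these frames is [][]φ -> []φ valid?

The schema corresponds to density: forall x forall y (Rxy -> exists z (Rxz & Rzy)).
A: fails — Rpm but no z with Rpz and Rzm.
B: condition met.
C: fails — Rsu but no z with Rsz and Rzu.
Valid on: B.

B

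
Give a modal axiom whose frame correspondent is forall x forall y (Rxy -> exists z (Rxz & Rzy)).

The condition is density. The C4 schema □□r → □r defines it.
Suppose □□r→□r is valid. Take Rxy and set V(r)={w : xR²w}. Then □□r at x, so □r at x, so r at y, i.e. ∃z(Rxz∧Rzy).

□□r → □r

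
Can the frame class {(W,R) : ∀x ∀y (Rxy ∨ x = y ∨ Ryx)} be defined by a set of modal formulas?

Any modally definable frame class is closed under disjoint unions.
Take 3 disjoint single-world reflexive frames: each is trivially connected, but their disjoint union has 3 worlds with no edge between distinct components, so it is not connected.
Hence connectedness of R is not modally definable.

Not modally definable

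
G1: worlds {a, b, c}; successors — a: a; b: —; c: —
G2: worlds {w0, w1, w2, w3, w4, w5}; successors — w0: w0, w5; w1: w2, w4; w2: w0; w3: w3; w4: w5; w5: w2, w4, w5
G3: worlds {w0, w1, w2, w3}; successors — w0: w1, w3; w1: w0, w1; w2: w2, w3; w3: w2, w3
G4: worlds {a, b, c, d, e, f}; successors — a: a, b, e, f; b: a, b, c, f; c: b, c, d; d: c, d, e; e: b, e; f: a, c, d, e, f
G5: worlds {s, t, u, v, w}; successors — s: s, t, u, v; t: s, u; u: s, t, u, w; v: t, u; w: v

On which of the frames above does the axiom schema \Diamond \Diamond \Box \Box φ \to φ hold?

Frame correspondent (Sahlqvist): \forall x \forall y (x R^2 y \to \exists w (y R^2 w \wedge x = w)) — i.e. a generalized confluence (Geach) condition.
G1: ✓.
G2: fails — w0R²w4 but no w with w4R²w and w0=w.
G3: fails — w0R²w2 but no w with w2R²w and w0=w.
G4: fails — aR²d but no w with dR²w and a=w.
G5: fails — sR²w but no w* with wR²w* and s=w*.
Valid on: G1.

G1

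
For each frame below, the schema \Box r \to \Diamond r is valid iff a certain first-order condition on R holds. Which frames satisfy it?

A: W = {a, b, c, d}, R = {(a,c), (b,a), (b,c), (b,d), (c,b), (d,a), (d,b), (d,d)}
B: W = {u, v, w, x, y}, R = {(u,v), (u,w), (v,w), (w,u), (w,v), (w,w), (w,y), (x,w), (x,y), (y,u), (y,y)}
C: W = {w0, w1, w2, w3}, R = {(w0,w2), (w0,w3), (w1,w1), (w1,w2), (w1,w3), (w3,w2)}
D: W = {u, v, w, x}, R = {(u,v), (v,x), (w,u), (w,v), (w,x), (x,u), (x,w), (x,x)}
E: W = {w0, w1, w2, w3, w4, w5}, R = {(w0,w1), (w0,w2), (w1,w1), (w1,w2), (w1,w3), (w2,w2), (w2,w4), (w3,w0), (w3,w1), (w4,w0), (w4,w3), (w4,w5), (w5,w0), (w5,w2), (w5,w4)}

Frame correspondent (Sahlqvist): \forall x \exists y Rxy — i.e. seriality.
A: holds.
B: holds.
C: fails — world w2 has no successor.
D: holds.
E: holds.
Valid on: A, B, D, E.

A, B, D, E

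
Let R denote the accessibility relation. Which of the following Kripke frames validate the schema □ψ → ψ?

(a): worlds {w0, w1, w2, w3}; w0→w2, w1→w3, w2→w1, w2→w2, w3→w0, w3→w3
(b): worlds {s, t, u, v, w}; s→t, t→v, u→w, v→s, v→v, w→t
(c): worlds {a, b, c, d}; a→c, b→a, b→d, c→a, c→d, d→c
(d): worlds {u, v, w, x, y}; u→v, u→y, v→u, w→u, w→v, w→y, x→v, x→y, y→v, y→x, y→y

none

The schema corresponds to reflexivity: ∀x Rxx.
(a): fails — world w0 does not see itself.
(b): fails — world s does not see itself.
(c): fails — world a does not see itself.
(d): fails — world u does not see itself.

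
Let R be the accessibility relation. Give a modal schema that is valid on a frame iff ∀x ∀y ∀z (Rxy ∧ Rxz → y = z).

The condition is partial functionality. The CD schema ◇p → □p defines it.
Suppose ◇p→□p is valid. Take Rxy, Rxz and set V(p)={y}. Then ◇p at x, so □p at x, so p at z, i.e. z=y.

◇p → □p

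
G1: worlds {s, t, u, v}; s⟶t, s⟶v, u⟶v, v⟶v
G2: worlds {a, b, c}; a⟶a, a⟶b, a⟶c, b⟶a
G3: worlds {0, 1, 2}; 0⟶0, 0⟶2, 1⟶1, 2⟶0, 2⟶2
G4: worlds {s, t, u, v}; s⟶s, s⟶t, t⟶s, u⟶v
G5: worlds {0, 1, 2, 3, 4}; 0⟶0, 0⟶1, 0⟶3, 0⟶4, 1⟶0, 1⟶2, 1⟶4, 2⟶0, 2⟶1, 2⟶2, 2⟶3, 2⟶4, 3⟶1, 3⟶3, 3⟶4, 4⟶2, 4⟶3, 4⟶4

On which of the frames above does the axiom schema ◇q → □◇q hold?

The schema corresponds to the Euclidean property: ∀x ∀y ∀z (Rxy ∧ Rxz → Ryz).
G1: fails — Rsv and Rst but not Rvt.
G2: fails — Rac and Raa but not Rca.
G3: ✓.
G4: fails — Rst and Rst but not Rtt.
G5: fails — R01 and R01 but not R11.

G3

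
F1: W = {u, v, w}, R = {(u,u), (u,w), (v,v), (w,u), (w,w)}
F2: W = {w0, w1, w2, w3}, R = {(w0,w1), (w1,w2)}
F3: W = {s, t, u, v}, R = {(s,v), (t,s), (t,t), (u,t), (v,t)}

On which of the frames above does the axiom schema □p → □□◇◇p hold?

F1, F3

Frame correspondent (Sahlqvist): ∀x ∀z (xR²z → ∃w (xRw ∧ zR²w)) — i.e. a generalized confluence (Geach) condition.
F1: holds.
F2: fails — w0R²w2 but no w with w0Rw and w2R²w.
F3: holds.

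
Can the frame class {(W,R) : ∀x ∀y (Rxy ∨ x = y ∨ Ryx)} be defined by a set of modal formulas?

Not modally definable

If a class were modally definable it would be closed under disjoint unions (Goldblatt–Thomason).
Take 3 disjoint single-world reflexive frames: each is trivially connected, but their disjoint union has 3 worlds with no edge between distinct components, so it is not connected.
Hence connectedness of R is not modally definable.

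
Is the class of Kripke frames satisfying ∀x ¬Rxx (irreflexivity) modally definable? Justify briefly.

Any modally definable frame class is closed under surjective bounded morphisms.
The 5-cycle (worlds w0,w1,w2,w3,w4 with w0→w1→w2→w3→w4→w0) is irreflexive, and the map sending every world to a single reflexive point • is a surjective bounded morphism (forth: every edge maps to (•,•); back: every world has a successor). So any modal formula valid on the 5-cycle is also valid on the reflexive point, which is not irreflexive.
So the class is not modally definable.

Not modally definable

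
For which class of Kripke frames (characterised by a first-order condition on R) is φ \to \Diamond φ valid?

Reflexivity

Equivalently (dual form): □φ → φ.
Suppose □φ→φ is valid. At any x set V(φ)={w : Rxw}. Then □φ holds at x, so φ holds at x, i.e. Rxx.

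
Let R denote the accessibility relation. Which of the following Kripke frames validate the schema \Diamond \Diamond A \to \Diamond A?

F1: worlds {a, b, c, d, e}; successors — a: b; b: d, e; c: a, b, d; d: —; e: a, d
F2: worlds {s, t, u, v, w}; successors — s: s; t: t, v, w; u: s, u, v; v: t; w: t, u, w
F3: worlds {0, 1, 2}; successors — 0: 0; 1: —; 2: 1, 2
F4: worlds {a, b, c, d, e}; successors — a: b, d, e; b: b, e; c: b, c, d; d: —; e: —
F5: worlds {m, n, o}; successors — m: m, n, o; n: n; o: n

The schema corresponds to transitivity: \forall x \forall y \forall z (Rxy \wedge Ryz \to Rxz).
F1: fails — Rea and Rab but not Reb.
F2: fails — Ruv and Rvt but not Rut.
F3: holds.
F4: fails — Rcb and Rbe but not Rce.
F5: holds.

F3, F5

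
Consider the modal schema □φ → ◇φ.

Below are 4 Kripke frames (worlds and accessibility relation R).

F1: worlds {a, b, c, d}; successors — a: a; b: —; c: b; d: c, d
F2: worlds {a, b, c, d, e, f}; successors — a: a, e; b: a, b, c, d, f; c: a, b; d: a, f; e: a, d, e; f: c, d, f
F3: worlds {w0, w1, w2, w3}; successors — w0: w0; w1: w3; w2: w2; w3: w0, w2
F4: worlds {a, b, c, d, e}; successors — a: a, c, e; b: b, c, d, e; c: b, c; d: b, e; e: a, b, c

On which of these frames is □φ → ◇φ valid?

F2, F3, F4

This is the axiom for seriality; its first-order frame correspondent is ∀x ∃y Rxy.
F1: fails — world b has no successor.
F2: holds.
F3: holds.
F4: holds.
Valid on: F2, F3, F4.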